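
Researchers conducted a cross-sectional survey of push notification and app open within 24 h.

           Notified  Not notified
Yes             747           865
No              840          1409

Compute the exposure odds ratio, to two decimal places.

Reading the table with exposure as columns: a = 747 (Notified, case), b = 840 (Notified, non-case), c = 865 (Not notified, case), d = 1409.
OR = (a·d)/(b·c) = (747 × 1409) / (840 × 865) = 1052523 / 726600 = 1.44856
The odds of app open within 24 h are about 1.45 times as high in the notified group.

1.45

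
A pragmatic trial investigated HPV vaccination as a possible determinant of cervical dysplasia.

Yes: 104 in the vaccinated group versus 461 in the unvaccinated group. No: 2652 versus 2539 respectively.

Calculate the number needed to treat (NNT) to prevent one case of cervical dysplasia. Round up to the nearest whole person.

9

Risk in treated group = 104/2756 = 0.03774; risk in control = 461/3000 = 0.15367.
Absolute risk reduction = 0.15367 − 0.03774 = 0.11593
NNT = 1 / ARR = 1 / 0.11593 = 8.626 → round up → 9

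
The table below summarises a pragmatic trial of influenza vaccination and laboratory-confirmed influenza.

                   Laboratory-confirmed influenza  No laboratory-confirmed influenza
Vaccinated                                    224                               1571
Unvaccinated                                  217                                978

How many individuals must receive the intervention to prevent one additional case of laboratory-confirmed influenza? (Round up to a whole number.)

Risk in treated group = 224/1795 = 0.12479; risk in control = 217/1195 = 0.18159.
Absolute risk reduction = 0.18159 − 0.12479 = 0.05680
NNT = 1 / ARR = 1 / 0.05680 = 17.606 → round up → 18

18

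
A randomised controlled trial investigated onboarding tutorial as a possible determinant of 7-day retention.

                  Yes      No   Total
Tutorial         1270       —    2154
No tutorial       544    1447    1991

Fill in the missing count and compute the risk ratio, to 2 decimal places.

The missing cell is in the exposed row: 2154 − 1270 = 884.
So a = 1270, b = 884, c = 544, d = 1447.
RR = [a/(a+b)] / [c/(c+d)] = (1270/2154) / (544/1991) = 0.58960/0.27323 = 2.15790

2.16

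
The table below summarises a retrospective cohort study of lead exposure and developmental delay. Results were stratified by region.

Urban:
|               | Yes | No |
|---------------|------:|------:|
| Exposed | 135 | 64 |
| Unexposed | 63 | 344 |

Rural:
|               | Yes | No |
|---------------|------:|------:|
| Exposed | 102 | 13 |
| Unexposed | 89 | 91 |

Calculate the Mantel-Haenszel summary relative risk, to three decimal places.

RR_MH = Σ(aᵢ·n₀ᵢ/nᵢ) / Σ(cᵢ·n₁ᵢ/nᵢ), with n₁ᵢ = aᵢ+bᵢ (exposed), n₀ᵢ = cᵢ+dᵢ (unexposed), nᵢ = n₁ᵢ+n₀ᵢ.
Stratum 1 (Urban): n₁ = 199, n₀ = 407, n = 606; a·n₀/n = 135·407/606 = 90.6683; c·n₁/n = 63·199/606 = 20.6881
Stratum 2 (Rural): n₁ = 115, n₀ = 180, n = 295; a·n₀/n = 102·180/295 = 62.2373; c·n₁/n = 89·115/295 = 34.6949
RR_MH = (90.6683 + 62.2373) / (20.6881 + 34.6949) = 152.9056 / 55.3830 = 2.76087

2.761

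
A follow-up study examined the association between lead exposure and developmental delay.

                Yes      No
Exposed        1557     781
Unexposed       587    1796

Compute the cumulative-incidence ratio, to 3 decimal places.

2.704

Cells: a = 1557, b = 781, c = 587, d = 1796.
Risk in exposed = 1557/2338 = 0.66595; risk in unexposed = 587/2383 = 0.24633.
RR = 0.66595 / 0.24633 = 2.70352
The risk among the exposed is 2.70 times that among the unexposed.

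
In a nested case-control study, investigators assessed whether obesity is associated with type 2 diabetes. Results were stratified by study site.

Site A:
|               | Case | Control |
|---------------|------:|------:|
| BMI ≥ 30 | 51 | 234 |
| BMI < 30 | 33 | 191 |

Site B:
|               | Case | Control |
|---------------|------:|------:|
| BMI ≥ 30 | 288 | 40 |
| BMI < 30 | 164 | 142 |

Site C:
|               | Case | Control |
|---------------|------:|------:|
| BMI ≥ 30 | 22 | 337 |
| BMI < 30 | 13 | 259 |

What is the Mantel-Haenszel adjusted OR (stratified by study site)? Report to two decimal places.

2.85

OR_MH = Σ(aᵢdᵢ/nᵢ) / Σ(bᵢcᵢ/nᵢ), where nᵢ is the stratum total.
Stratum 1 (Site A): n = 509; a·d/n = 51·191/509 = 19.1375; b·c/n = 234·33/509 = 15.1709
Stratum 2 (Site B): n = 634; a·d/n = 288·142/634 = 64.5047; b·c/n = 40·164/634 = 10.3470
Stratum 3 (Site C): n = 631; a·d/n = 22·259/631 = 9.0301; b·c/n = 337·13/631 = 6.9429
OR_MH = (19.1375 + 64.5047 + 9.0301) / (15.1709 + 10.3470 + 6.9429) = 92.6724 / 32.4609 = 2.85489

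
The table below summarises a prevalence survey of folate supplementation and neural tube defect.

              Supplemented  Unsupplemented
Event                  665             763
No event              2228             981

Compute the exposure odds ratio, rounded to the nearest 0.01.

Reading the table with exposure as columns: a = 665 (Supplemented, case), b = 2228 (Supplemented, non-case), c = 763 (Unsupplemented, case), d = 981.
OR = (a·d)/(b·c) = (665 × 981) / (2228 × 763) = 652365 / 1699964 = 0.38375
Exposure is associated with lower odds of neural tube defect (OR = 0.38 < 1).

0.38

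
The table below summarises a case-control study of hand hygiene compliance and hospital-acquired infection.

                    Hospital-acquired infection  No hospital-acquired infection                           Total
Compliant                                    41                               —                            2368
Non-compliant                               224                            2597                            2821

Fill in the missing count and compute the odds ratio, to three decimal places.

0.204

The missing cell is in the exposed row: 2368 − 41 = 2327.
So a = 41, b = 2327, c = 224, d = 2597.
OR = (a·d)/(b·c) = (41 × 2597) / (2327 × 224) = 106477 / 521248 = 0.20427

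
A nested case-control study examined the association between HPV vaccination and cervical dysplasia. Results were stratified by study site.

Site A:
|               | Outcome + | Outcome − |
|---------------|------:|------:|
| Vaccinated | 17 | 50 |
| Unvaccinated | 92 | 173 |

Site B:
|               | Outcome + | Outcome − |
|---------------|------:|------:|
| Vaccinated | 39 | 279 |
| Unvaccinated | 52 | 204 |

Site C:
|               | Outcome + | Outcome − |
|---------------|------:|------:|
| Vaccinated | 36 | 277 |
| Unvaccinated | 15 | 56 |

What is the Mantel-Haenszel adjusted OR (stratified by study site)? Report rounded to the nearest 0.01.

OR_MH = Σ(aᵢdᵢ/nᵢ) / Σ(bᵢcᵢ/nᵢ), where nᵢ is the stratum total.
Stratum 1 (Site A): n = 332; a·d/n = 17·173/332 = 8.8584; b·c/n = 50·92/332 = 13.8554
Stratum 2 (Site B): n = 574; a·d/n = 39·204/574 = 13.8606; b·c/n = 279·52/574 = 25.2753
Stratum 3 (Site C): n = 384; a·d/n = 36·56/384 = 5.2500; b·c/n = 277·15/384 = 10.8203
OR_MH = (8.8584 + 13.8606 + 5.2500) / (13.8554 + 25.2753 + 10.8203) = 27.9691 / 49.9510 = 0.55993

0.56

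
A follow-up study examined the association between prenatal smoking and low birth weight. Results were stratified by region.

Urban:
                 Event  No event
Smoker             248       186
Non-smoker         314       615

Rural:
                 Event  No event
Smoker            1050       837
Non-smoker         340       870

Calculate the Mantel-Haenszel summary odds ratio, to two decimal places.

3.02

OR_MH = Σ(aᵢdᵢ/nᵢ) / Σ(bᵢcᵢ/nᵢ), where nᵢ is the stratum total.
Stratum 1 (Urban): n = 1363; a·d/n = 248·615/1363 = 111.9002; b·c/n = 186·314/1363 = 42.8496
Stratum 2 (Rural): n = 3097; a·d/n = 1050·870/3097 = 294.9629; b·c/n = 837·340/3097 = 91.8889
OR_MH = (111.9002 + 294.9629) / (42.8496 + 91.8889) = 406.8631 / 134.7385 = 3.01965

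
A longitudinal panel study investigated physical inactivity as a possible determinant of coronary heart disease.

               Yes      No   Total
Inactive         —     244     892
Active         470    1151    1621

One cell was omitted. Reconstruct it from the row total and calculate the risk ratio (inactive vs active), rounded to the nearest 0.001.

2.506

The missing cell is in the exposed row: 892 − 244 = 648.
So a = 648, b = 244, c = 470, d = 1151.
RR = [a/(a+b)] / [c/(c+d)] = (648/892) / (470/1621) = 0.72646/0.28994 = 2.50551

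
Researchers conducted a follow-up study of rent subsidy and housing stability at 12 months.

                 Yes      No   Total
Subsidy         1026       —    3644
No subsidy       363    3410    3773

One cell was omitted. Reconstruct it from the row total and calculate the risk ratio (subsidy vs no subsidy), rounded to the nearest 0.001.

2.927

The missing cell is in the exposed row: 3644 − 1026 = 2618.
So a = 1026, b = 2618, c = 363, d = 3410.
RR = [a/(a+b)] / [c/(c+d)] = (1026/3644) / (363/3773) = 0.28156/0.09621 = 2.92650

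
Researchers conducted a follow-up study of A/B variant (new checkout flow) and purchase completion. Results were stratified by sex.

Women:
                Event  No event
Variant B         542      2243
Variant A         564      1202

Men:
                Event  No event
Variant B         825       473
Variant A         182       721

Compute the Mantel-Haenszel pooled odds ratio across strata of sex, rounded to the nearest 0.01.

OR_MH = Σ(aᵢdᵢ/nᵢ) / Σ(bᵢcᵢ/nᵢ), where nᵢ is the stratum total.
Stratum 1 (Women): n = 4551; a·d/n = 542·1202/4551 = 143.1518; b·c/n = 2243·564/4551 = 277.9723
Stratum 2 (Men): n = 2201; a·d/n = 825·721/2201 = 270.2522; b·c/n = 473·182/2201 = 39.1122
OR_MH = (143.1518 + 270.2522) / (277.9723 + 39.1122) = 413.4040 / 317.0845 = 1.30377

1.30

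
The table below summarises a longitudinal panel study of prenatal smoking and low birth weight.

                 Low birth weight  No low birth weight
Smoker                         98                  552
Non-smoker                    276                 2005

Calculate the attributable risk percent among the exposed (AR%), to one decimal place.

Cells: a = 98, b = 552, c = 276, d = 2005.
Risk in exposed = 98/650 = 0.15077; risk in unexposed = 276/2281 = 0.12100.
RR = 0.15077/0.12100 = 1.24603
AR% = (RR − 1)/RR × 100 = (1.24603 − 1)/1.24603 × 100 = 19.7452%

19.7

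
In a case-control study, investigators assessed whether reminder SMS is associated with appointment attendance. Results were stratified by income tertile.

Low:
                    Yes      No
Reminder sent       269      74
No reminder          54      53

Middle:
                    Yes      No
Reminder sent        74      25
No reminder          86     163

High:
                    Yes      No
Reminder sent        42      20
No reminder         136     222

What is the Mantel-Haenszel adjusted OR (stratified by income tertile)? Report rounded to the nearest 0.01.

4.11

OR_MH = Σ(aᵢdᵢ/nᵢ) / Σ(bᵢcᵢ/nᵢ), where nᵢ is the stratum total.
Stratum 1 (Low): n = 450; a·d/n = 269·53/450 = 31.6822; b·c/n = 74·54/450 = 8.8800
Stratum 2 (Middle): n = 348; a·d/n = 74·163/348 = 34.6609; b·c/n = 25·86/348 = 6.1782
Stratum 3 (High): n = 420; a·d/n = 42·222/420 = 22.2000; b·c/n = 20·136/420 = 6.4762
OR_MH = (31.6822 + 34.6609 + 22.2000) / (8.8800 + 6.1782 + 6.4762) = 88.5431 / 21.5344 = 4.11172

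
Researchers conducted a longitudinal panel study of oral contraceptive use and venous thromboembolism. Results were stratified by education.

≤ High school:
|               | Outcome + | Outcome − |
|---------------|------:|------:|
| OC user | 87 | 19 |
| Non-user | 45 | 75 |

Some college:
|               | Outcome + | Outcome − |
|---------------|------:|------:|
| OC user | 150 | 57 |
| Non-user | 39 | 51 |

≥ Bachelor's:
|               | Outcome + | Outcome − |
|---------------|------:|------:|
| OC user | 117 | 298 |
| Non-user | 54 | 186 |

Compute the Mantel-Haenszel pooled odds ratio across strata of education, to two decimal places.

OR_MH = Σ(aᵢdᵢ/nᵢ) / Σ(bᵢcᵢ/nᵢ), where nᵢ is the stratum total.
Stratum 1 (≤ High school): n = 226; a·d/n = 87·75/226 = 28.8717; b·c/n = 19·45/226 = 3.7832
Stratum 2 (Some college): n = 297; a·d/n = 150·51/297 = 25.7576; b·c/n = 57·39/297 = 7.4848
Stratum 3 (≥ Bachelor's): n = 655; a·d/n = 117·186/655 = 33.2244; b·c/n = 298·54/655 = 24.5679
OR_MH = (28.8717 + 25.7576 + 33.2244) / (3.7832 + 7.4848 + 24.5679) = 87.8537 / 35.8360 = 2.45155

2.45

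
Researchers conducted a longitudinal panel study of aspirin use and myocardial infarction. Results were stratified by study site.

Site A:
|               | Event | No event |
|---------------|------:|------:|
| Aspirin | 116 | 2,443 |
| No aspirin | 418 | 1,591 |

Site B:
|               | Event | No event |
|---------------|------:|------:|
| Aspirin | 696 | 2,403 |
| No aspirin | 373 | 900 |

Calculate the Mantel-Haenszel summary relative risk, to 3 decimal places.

0.509

RR_MH = Σ(aᵢ·n₀ᵢ/nᵢ) / Σ(cᵢ·n₁ᵢ/nᵢ), with n₁ᵢ = aᵢ+bᵢ (exposed), n₀ᵢ = cᵢ+dᵢ (unexposed), nᵢ = n₁ᵢ+n₀ᵢ.
Stratum 1 (Site A): n₁ = 2559, n₀ = 2009, n = 4568; a·n₀/n = 116·2009/4568 = 51.0166; c·n₁/n = 418·2559/4568 = 234.1642
Stratum 2 (Site B): n₁ = 3099, n₀ = 1273, n = 4372; a·n₀/n = 696·1273/4372 = 202.6551; c·n₁/n = 373·3099/4372 = 264.3932
RR_MH = (51.0166 + 202.6551) / (234.1642 + 264.3932) = 253.6717 / 498.5574 = 0.50881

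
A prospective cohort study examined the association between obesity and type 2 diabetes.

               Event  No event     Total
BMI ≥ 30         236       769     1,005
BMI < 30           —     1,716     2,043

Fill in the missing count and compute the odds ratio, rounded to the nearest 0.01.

The missing cell is in the unexposed row: 2043 − 1716 = 327.
So a = 236, b = 769, c = 327, d = 1716.
OR = (a·d)/(b·c) = (236 × 1716) / (769 × 327) = 404976 / 251463 = 1.61048

1.61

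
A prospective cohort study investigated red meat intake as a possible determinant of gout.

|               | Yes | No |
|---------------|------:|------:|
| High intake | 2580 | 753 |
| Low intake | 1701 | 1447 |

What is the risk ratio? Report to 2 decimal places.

1.43

Cells: a = 2580, b = 753, c = 1701, d = 1447.
Risk in exposed = 2580/3333 = 0.77408; risk in unexposed = 1701/3148 = 0.54034.
RR = 0.77408 / 0.54034 = 1.43257
The risk among the exposed is 1.43 times that among the unexposed.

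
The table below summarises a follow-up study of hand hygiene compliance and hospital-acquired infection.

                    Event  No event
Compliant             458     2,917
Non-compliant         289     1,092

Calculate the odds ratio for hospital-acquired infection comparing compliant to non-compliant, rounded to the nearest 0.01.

0.59

Cells: a = 458, b = 2917, c = 289, d = 1092.
OR = (a·d)/(b·c) = (458 × 1092) / (2917 × 289) = 500136 / 843013 = 0.59327
Exposure is associated with lower odds of hospital-acquired infection (OR = 0.59 < 1).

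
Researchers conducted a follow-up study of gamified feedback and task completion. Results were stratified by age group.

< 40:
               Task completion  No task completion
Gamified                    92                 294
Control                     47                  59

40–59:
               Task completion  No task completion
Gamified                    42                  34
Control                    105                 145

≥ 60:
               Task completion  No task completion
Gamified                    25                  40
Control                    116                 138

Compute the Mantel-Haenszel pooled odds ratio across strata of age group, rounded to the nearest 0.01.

OR_MH = Σ(aᵢdᵢ/nᵢ) / Σ(bᵢcᵢ/nᵢ), where nᵢ is the stratum total.
Stratum 1 (< 40): n = 492; a·d/n = 92·59/492 = 11.0325; b·c/n = 294·47/492 = 28.0854
Stratum 2 (40–59): n = 326; a·d/n = 42·145/326 = 18.6810; b·c/n = 34·105/326 = 10.9509
Stratum 3 (≥ 60): n = 319; a·d/n = 25·138/319 = 10.8150; b·c/n = 40·116/319 = 14.5455
OR_MH = (11.0325 + 18.6810 + 10.8150) / (28.0854 + 10.9509 + 14.5455) = 40.5285 / 53.5817 = 0.75639

0.76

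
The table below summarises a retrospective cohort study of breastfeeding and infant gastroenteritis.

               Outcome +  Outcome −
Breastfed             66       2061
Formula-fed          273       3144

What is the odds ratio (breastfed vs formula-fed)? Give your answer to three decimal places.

0.369

Cells: a = 66, b = 2061, c = 273, d = 3144.
OR = (a·d)/(b·c) = (66 × 3144) / (2061 × 273) = 207504 / 562653 = 0.36880
Exposure is associated with lower odds of infant gastroenteritis (OR = 0.37 < 1).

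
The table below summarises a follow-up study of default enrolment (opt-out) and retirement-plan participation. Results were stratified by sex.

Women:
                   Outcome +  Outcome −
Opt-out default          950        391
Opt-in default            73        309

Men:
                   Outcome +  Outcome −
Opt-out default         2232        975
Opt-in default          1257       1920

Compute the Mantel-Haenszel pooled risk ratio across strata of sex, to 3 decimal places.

RR_MH = Σ(aᵢ·n₀ᵢ/nᵢ) / Σ(cᵢ·n₁ᵢ/nᵢ), with n₁ᵢ = aᵢ+bᵢ (exposed), n₀ᵢ = cᵢ+dᵢ (unexposed), nᵢ = n₁ᵢ+n₀ᵢ.
Stratum 1 (Women): n₁ = 1341, n₀ = 382, n = 1723; a·n₀/n = 950·382/1723 = 210.6210; c·n₁/n = 73·1341/1723 = 56.8154
Stratum 2 (Men): n₁ = 3207, n₀ = 3177, n = 6384; a·n₀/n = 2232·3177/6384 = 1110.7556; c·n₁/n = 1257·3207/6384 = 631.4535
RR_MH = (210.6210 + 1110.7556) / (56.8154 + 631.4535) = 1321.3766 / 688.2689 = 1.91986

1.920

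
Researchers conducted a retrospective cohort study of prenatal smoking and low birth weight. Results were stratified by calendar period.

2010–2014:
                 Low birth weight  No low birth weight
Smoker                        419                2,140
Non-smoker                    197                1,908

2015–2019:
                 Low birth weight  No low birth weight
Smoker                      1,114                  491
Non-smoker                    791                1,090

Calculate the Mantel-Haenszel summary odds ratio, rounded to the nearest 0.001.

2.575

OR_MH = Σ(aᵢdᵢ/nᵢ) / Σ(bᵢcᵢ/nᵢ), where nᵢ is the stratum total.
Stratum 1 (2010–2014): n = 4664; a·d/n = 419·1908/4664 = 171.4091; b·c/n = 2140·197/4664 = 90.3902
Stratum 2 (2015–2019): n = 3486; a·d/n = 1114·1090/3486 = 348.3247; b·c/n = 491·791/3486 = 111.4116
OR_MH = (171.4091 + 348.3247) / (90.3902 + 111.4116) = 519.7338 / 201.8019 = 2.57547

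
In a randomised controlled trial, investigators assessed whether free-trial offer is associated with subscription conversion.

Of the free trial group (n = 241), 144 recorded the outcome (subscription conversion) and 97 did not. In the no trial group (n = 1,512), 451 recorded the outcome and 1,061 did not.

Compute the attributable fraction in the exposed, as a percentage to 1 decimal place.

From the description: a = 144, b = 97, c = 451, d = 1061.
Risk in exposed = 144/241 = 0.59751; risk in unexposed = 451/1512 = 0.29828.
RR = 0.59751/0.29828 = 2.00318
AR% = (RR − 1)/RR × 100 = (2.00318 − 1)/2.00318 × 100 = 50.0795%

50.1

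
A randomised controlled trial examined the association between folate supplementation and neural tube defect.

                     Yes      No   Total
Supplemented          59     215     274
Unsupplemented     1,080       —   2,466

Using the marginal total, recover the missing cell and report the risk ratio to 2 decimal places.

0.49

The missing cell is in the unexposed row: 2466 − 1080 = 1386.
So a = 59, b = 215, c = 1080, d = 1386.
RR = [a/(a+b)] / [c/(c+d)] = (59/274) / (1080/2466) = 0.21533/0.43796 = 0.49167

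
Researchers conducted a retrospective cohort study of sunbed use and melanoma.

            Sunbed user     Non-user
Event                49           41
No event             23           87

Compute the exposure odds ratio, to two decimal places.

4.52

Reading the table with exposure as columns: a = 49 (Sunbed user, case), b = 23 (Sunbed user, non-case), c = 41 (Non-user, case), d = 87.
OR = (a·d)/(b·c) = (49 × 87) / (23 × 41) = 4263 / 943 = 4.52068
The odds of melanoma are about 4.52 times as high in the sunbed user group.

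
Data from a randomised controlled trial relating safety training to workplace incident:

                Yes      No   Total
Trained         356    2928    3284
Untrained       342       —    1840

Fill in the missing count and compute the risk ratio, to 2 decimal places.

0.58

The missing cell is in the unexposed row: 1840 − 342 = 1498.
So a = 356, b = 2928, c = 342, d = 1498.
RR = [a/(a+b)] / [c/(c+d)] = (356/3284) / (342/1840) = 0.10840/0.18587 = 0.58323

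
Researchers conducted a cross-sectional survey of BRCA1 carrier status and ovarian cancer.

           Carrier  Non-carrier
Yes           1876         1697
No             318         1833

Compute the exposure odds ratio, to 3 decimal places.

Reading the table with exposure as columns: a = 1876 (Carrier, case), b = 318 (Carrier, non-case), c = 1697 (Non-carrier, case), d = 1833.
OR = (a·d)/(b·c) = (1876 × 1833) / (318 × 1697) = 3438708 / 539646 = 6.37216
The odds of ovarian cancer are about 6.37 times as high in the carrier group.

6.372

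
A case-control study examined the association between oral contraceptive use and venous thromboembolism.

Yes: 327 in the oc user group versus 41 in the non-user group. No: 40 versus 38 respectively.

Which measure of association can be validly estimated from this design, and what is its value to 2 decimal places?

7.58

From the description: a = 327, b = 40, c = 41, d = 38.
This is a case-control study: participants were sampled on outcome status, so risks in the source population cannot be estimated directly — relative risk is not valid here. The odds ratio is the appropriate measure.
OR = (a·d)/(b·c) = (327 × 38) / (40 × 41) = 12426 / 1640 = 7.57683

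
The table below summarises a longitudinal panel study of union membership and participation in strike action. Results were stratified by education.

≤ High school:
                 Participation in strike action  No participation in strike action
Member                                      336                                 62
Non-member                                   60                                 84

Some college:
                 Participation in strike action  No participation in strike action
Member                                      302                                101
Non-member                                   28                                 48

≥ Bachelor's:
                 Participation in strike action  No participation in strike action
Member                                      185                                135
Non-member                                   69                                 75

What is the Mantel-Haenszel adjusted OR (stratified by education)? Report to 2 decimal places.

3.42

OR_MH = Σ(aᵢdᵢ/nᵢ) / Σ(bᵢcᵢ/nᵢ), where nᵢ is the stratum total.
Stratum 1 (≤ High school): n = 542; a·d/n = 336·84/542 = 52.0738; b·c/n = 62·60/542 = 6.8635
Stratum 2 (Some college): n = 479; a·d/n = 302·48/479 = 30.2630; b·c/n = 101·28/479 = 5.9040
Stratum 3 (≥ Bachelor's): n = 464; a·d/n = 185·75/464 = 29.9030; b·c/n = 135·69/464 = 20.0754
OR_MH = (52.0738 + 30.2630 + 29.9030) / (6.8635 + 5.9040 + 20.0754) = 112.2399 / 32.8429 = 3.41748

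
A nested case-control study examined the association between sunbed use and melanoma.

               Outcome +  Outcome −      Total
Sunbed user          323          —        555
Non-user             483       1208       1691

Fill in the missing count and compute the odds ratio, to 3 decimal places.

3.482

The missing cell is in the exposed row: 555 − 323 = 232.
So a = 323, b = 232, c = 483, d = 1208.
OR = (a·d)/(b·c) = (323 × 1208) / (232 × 483) = 390184 / 112056 = 3.48204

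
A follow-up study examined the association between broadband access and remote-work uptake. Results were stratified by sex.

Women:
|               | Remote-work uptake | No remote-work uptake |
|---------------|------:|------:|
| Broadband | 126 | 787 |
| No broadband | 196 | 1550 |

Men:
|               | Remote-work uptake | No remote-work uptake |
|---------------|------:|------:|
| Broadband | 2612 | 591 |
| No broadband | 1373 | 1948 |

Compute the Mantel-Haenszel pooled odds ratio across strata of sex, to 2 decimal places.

OR_MH = Σ(aᵢdᵢ/nᵢ) / Σ(bᵢcᵢ/nᵢ), where nᵢ is the stratum total.
Stratum 1 (Women): n = 2659; a·d/n = 126·1550/2659 = 73.4487; b·c/n = 787·196/2659 = 58.0113
Stratum 2 (Men): n = 6524; a·d/n = 2612·1948/6524 = 779.9166; b·c/n = 591·1373/6524 = 124.3781
OR_MH = (73.4487 + 779.9166) / (58.0113 + 124.3781) = 853.3653 / 182.3894 = 4.67881

4.68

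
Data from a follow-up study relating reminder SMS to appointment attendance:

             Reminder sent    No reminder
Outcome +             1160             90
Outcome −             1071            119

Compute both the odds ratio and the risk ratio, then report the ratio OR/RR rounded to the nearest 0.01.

Reading the table with exposure as columns: a = 1160 (Reminder sent, case), b = 1071 (Reminder sent, non-case), c = 90 (No reminder, case), d = 119.
OR = (1160·119)/(1071·90) = 138040/96390 = 1.43210
Risk in exposed = 1160/2231 = 0.51995; risk in unexposed = 90/209 = 0.43062; RR = 1.20743
OR/RR = 1.43210 / 1.20743 = 1.18607
The outcome is not rare, so the OR lies further from 1 than the RR.

1.19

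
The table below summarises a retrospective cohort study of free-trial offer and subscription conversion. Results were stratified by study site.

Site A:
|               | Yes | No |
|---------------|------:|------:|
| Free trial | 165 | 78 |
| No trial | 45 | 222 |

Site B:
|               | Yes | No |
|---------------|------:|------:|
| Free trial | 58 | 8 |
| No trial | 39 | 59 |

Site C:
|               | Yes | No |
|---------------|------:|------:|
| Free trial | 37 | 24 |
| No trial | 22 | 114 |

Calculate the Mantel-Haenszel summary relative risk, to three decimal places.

RR_MH = Σ(aᵢ·n₀ᵢ/nᵢ) / Σ(cᵢ·n₁ᵢ/nᵢ), with n₁ᵢ = aᵢ+bᵢ (exposed), n₀ᵢ = cᵢ+dᵢ (unexposed), nᵢ = n₁ᵢ+n₀ᵢ.
Stratum 1 (Site A): n₁ = 243, n₀ = 267, n = 510; a·n₀/n = 165·267/510 = 86.3824; c·n₁/n = 45·243/510 = 21.4412
Stratum 2 (Site B): n₁ = 66, n₀ = 98, n = 164; a·n₀/n = 58·98/164 = 34.6585; c·n₁/n = 39·66/164 = 15.6951
Stratum 3 (Site C): n₁ = 61, n₀ = 136, n = 197; a·n₀/n = 37·136/197 = 25.5431; c·n₁/n = 22·61/197 = 6.8122
RR_MH = (86.3824 + 34.6585 + 25.5431) / (21.4412 + 15.6951 + 6.8122) = 146.5840 / 43.9485 = 3.33536

3.335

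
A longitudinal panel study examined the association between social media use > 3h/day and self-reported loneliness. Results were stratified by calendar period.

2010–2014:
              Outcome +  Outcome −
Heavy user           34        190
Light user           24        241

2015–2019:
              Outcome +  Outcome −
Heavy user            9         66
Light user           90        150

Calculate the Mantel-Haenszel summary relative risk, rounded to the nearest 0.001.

RR_MH = Σ(aᵢ·n₀ᵢ/nᵢ) / Σ(cᵢ·n₁ᵢ/nᵢ), with n₁ᵢ = aᵢ+bᵢ (exposed), n₀ᵢ = cᵢ+dᵢ (unexposed), nᵢ = n₁ᵢ+n₀ᵢ.
Stratum 1 (2010–2014): n₁ = 224, n₀ = 265, n = 489; a·n₀/n = 34·265/489 = 18.4254; c·n₁/n = 24·224/489 = 10.9939
Stratum 2 (2015–2019): n₁ = 75, n₀ = 240, n = 315; a·n₀/n = 9·240/315 = 6.8571; c·n₁/n = 90·75/315 = 21.4286
RR_MH = (18.4254 + 6.8571) / (10.9939 + 21.4286) = 25.2825 / 32.4224 = 0.77978

0.780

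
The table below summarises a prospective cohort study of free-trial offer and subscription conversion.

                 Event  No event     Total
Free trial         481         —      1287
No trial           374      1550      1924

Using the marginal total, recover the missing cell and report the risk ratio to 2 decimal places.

1.92

The missing cell is in the exposed row: 1287 − 481 = 806.
So a = 481, b = 806, c = 374, d = 1550.
RR = [a/(a+b)] / [c/(c+d)] = (481/1287) / (374/1924) = 0.37374/0.19439 = 1.92265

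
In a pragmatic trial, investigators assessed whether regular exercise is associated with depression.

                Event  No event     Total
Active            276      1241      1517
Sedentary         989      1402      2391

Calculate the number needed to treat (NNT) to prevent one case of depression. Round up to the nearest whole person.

Risk in treated group = 276/1517 = 0.18194; risk in control = 989/2391 = 0.41363.
Absolute risk reduction = 0.41363 − 0.18194 = 0.23170
NNT = 1 / ARR = 1 / 0.23170 = 4.316 → round up → 5

5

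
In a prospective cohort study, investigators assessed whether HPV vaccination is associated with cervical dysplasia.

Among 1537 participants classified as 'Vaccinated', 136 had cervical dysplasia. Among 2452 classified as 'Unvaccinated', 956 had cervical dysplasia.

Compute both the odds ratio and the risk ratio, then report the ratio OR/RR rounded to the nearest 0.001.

From the description: a = 136, b = 1401, c = 956, d = 1496.
OR = (136·1496)/(1401·956) = 203456/1339356 = 0.15191
Risk in exposed = 136/1537 = 0.08848; risk in unexposed = 956/2452 = 0.38989; RR = 0.22695
OR/RR = 0.15191 / 0.22695 = 0.66934
The outcome is not rare, so the OR lies further from 1 than the RR.

0.669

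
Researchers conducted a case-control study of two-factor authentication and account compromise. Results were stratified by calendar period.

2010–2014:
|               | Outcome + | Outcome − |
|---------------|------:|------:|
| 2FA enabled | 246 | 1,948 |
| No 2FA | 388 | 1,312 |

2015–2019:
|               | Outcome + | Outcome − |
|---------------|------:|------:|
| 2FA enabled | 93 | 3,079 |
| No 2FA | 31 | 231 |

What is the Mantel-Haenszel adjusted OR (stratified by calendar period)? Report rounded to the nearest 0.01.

OR_MH = Σ(aᵢdᵢ/nᵢ) / Σ(bᵢcᵢ/nᵢ), where nᵢ is the stratum total.
Stratum 1 (2010–2014): n = 3894; a·d/n = 246·1312/3894 = 82.8844; b·c/n = 1948·388/3894 = 194.0996
Stratum 2 (2015–2019): n = 3434; a·d/n = 93·231/3434 = 6.2560; b·c/n = 3079·31/3434 = 27.7953
OR_MH = (82.8844 + 6.2560) / (194.0996 + 27.7953) = 89.1404 / 221.8949 = 0.40172

0.40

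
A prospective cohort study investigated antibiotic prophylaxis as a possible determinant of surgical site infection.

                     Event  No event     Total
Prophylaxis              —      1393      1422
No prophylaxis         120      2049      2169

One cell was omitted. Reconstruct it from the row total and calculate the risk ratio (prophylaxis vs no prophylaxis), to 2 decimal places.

0.37

The missing cell is in the exposed row: 1422 − 1393 = 29.
So a = 29, b = 1393, c = 120, d = 2049.
RR = [a/(a+b)] / [c/(c+d)] = (29/1422) / (120/2169) = 0.02039/0.05533 = 0.36862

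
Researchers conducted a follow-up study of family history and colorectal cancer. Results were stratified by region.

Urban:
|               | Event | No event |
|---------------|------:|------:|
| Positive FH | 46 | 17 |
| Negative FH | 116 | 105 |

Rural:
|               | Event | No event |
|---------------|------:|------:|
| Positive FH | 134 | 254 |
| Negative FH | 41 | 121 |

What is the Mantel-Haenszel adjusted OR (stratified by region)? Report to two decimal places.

1.80

OR_MH = Σ(aᵢdᵢ/nᵢ) / Σ(bᵢcᵢ/nᵢ), where nᵢ is the stratum total.
Stratum 1 (Urban): n = 284; a·d/n = 46·105/284 = 17.0070; b·c/n = 17·116/284 = 6.9437
Stratum 2 (Rural): n = 550; a·d/n = 134·121/550 = 29.4800; b·c/n = 254·41/550 = 18.9345
OR_MH = (17.0070 + 29.4800) / (6.9437 + 18.9345) = 46.4870 / 25.8782 = 1.79638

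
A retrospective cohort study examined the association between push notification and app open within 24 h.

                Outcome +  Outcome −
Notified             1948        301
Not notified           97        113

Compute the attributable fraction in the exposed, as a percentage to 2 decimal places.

46.67

Cells: a = 1948, b = 301, c = 97, d = 113.
Risk in exposed = 1948/2249 = 0.86616; risk in unexposed = 97/210 = 0.46190.
RR = 0.86616/0.46190 = 1.87520
AR% = (RR − 1)/RR × 100 = (1.87520 − 1)/1.87520 × 100 = 46.6723%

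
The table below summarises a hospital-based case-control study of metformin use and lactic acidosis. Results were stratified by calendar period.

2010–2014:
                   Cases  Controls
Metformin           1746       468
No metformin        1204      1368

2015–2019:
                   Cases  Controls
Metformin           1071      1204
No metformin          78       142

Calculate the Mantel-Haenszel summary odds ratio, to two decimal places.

OR_MH = Σ(aᵢdᵢ/nᵢ) / Σ(bᵢcᵢ/nᵢ), where nᵢ is the stratum total.
Stratum 1 (2010–2014): n = 4786; a·d/n = 1746·1368/4786 = 499.0656; b·c/n = 468·1204/4786 = 117.7334
Stratum 2 (2015–2019): n = 2495; a·d/n = 1071·142/2495 = 60.9547; b·c/n = 1204·78/2495 = 37.6401
OR_MH = (499.0656 + 60.9547) / (117.7334 + 37.6401) = 560.0203 / 155.3735 = 3.60435

3.60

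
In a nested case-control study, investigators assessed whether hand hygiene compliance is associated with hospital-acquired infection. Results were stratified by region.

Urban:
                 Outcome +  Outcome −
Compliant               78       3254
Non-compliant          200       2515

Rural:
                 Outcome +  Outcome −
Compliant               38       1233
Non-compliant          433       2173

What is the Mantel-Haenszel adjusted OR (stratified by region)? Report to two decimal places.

0.22

OR_MH = Σ(aᵢdᵢ/nᵢ) / Σ(bᵢcᵢ/nᵢ), where nᵢ is the stratum total.
Stratum 1 (Urban): n = 6047; a·d/n = 78·2515/6047 = 32.4409; b·c/n = 3254·200/6047 = 107.6236
Stratum 2 (Rural): n = 3877; a·d/n = 38·2173/3877 = 21.2984; b·c/n = 1233·433/3877 = 137.7067
OR_MH = (32.4409 + 21.2984) / (107.6236 + 137.7067) = 53.7393 / 245.3303 = 0.21905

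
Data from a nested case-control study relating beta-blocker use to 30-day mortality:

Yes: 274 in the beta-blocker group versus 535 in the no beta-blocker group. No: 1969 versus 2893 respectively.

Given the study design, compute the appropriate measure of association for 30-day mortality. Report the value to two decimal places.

From the description: a = 274, b = 1969, c = 535, d = 2893.
This is a nested case-control study: participants were sampled on outcome status, so risks in the source population cannot be estimated directly — relative risk is not valid here. The odds ratio is the appropriate measure.
OR = (a·d)/(b·c) = (274 × 2893) / (1969 × 535) = 792682 / 1053415 = 0.75249

0.75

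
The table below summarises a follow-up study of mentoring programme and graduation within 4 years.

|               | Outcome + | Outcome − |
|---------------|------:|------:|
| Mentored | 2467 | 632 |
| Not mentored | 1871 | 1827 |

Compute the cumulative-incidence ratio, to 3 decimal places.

1.573

Cells: a = 2467, b = 632, c = 1871, d = 1827.
Risk in exposed = 2467/3099 = 0.79606; risk in unexposed = 1871/3698 = 0.50595.
RR = 0.79606 / 0.50595 = 1.57341
The risk among the exposed is 1.57 times that among the unexposed.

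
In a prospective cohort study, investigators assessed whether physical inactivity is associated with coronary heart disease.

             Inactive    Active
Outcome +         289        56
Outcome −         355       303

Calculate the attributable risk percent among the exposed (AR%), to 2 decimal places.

65.24

Reading the table with exposure as columns: a = 289 (Inactive, case), b = 355 (Inactive, non-case), c = 56 (Active, case), d = 303.
Risk in exposed = 289/644 = 0.44876; risk in unexposed = 56/359 = 0.15599.
RR = 0.44876/0.15599 = 2.87686
AR% = (RR − 1)/RR × 100 = (2.87686 − 1)/2.87686 × 100 = 65.2399%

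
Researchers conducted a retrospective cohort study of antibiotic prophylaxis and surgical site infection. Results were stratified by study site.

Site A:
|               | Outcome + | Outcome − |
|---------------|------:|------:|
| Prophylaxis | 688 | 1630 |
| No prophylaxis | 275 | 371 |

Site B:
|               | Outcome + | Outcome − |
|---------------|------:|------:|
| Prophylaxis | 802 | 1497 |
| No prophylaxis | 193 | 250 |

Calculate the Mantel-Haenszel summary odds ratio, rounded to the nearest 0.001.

OR_MH = Σ(aᵢdᵢ/nᵢ) / Σ(bᵢcᵢ/nᵢ), where nᵢ is the stratum total.
Stratum 1 (Site A): n = 2964; a·d/n = 688·371/2964 = 86.1161; b·c/n = 1630·275/2964 = 151.2314
Stratum 2 (Site B): n = 2742; a·d/n = 802·250/2742 = 73.1218; b·c/n = 1497·193/2742 = 105.3687
OR_MH = (86.1161 + 73.1218) / (151.2314 + 105.3687) = 159.2379 / 256.6002 = 0.62057

0.621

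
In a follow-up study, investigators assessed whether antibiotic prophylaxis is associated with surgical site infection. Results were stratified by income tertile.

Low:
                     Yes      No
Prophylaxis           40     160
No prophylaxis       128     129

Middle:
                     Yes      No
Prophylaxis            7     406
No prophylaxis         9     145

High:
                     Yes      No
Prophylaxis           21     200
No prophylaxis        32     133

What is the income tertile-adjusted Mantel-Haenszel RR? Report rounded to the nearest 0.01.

0.41

RR_MH = Σ(aᵢ·n₀ᵢ/nᵢ) / Σ(cᵢ·n₁ᵢ/nᵢ), with n₁ᵢ = aᵢ+bᵢ (exposed), n₀ᵢ = cᵢ+dᵢ (unexposed), nᵢ = n₁ᵢ+n₀ᵢ.
Stratum 1 (Low): n₁ = 200, n₀ = 257, n = 457; a·n₀/n = 40·257/457 = 22.4945; c·n₁/n = 128·200/457 = 56.0175
Stratum 2 (Middle): n₁ = 413, n₀ = 154, n = 567; a·n₀/n = 7·154/567 = 1.9012; c·n₁/n = 9·413/567 = 6.5556
Stratum 3 (High): n₁ = 221, n₀ = 165, n = 386; a·n₀/n = 21·165/386 = 8.9767; c·n₁/n = 32·221/386 = 18.3212
RR_MH = (22.4945 + 1.9012 + 8.9767) / (56.0175 + 6.5556 + 18.3212) = 33.3724 / 80.8943 = 0.41254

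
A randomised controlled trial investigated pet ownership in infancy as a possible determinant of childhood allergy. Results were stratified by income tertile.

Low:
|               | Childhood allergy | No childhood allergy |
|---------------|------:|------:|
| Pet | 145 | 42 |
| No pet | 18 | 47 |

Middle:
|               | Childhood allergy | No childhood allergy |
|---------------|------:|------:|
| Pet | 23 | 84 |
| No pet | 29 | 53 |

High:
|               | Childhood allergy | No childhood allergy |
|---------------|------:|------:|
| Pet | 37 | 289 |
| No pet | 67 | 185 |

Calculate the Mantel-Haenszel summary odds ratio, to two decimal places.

0.92

OR_MH = Σ(aᵢdᵢ/nᵢ) / Σ(bᵢcᵢ/nᵢ), where nᵢ is the stratum total.
Stratum 1 (Low): n = 252; a·d/n = 145·47/252 = 27.0437; b·c/n = 42·18/252 = 3.0000
Stratum 2 (Middle): n = 189; a·d/n = 23·53/189 = 6.4497; b·c/n = 84·29/189 = 12.8889
Stratum 3 (High): n = 578; a·d/n = 37·185/578 = 11.8426; b·c/n = 289·67/578 = 33.5000
OR_MH = (27.0437 + 6.4497 + 11.8426) / (3.0000 + 12.8889 + 33.5000) = 45.3359 / 49.3889 = 0.91794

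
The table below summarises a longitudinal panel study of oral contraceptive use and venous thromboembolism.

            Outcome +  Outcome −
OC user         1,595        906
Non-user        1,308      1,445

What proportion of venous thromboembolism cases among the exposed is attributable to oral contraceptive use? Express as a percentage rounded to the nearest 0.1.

Cells: a = 1595, b = 906, c = 1308, d = 1445.
Risk in exposed = 1595/2501 = 0.63774; risk in unexposed = 1308/2753 = 0.47512.
RR = 0.63774/0.47512 = 1.34229
AR% = (RR − 1)/RR × 100 = (1.34229 − 1)/1.34229 × 100 = 25.5003%

25.5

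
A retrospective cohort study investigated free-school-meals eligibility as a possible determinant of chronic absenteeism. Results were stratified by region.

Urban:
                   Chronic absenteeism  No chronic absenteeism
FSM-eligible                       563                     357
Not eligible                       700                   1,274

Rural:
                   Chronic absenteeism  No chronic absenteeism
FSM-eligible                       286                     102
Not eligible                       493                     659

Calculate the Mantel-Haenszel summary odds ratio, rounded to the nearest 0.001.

OR_MH = Σ(aᵢdᵢ/nᵢ) / Σ(bᵢcᵢ/nᵢ), where nᵢ is the stratum total.
Stratum 1 (Urban): n = 2894; a·d/n = 563·1274/2894 = 247.8445; b·c/n = 357·700/2894 = 86.3511
Stratum 2 (Rural): n = 1540; a·d/n = 286·659/1540 = 122.3857; b·c/n = 102·493/1540 = 32.6532
OR_MH = (247.8445 + 122.3857) / (86.3511 + 32.6532) = 370.2302 / 119.0043 = 3.11107

3.111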